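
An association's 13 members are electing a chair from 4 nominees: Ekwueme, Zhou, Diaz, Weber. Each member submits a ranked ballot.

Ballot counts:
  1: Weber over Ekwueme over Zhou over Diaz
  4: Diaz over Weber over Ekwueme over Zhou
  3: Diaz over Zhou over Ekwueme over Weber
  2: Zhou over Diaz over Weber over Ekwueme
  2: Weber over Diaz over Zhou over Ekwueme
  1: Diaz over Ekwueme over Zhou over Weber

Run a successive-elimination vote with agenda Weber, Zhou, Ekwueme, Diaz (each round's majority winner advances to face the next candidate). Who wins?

Round 1: Weber vs Zhou — 7–6, Weber advances.
Round 2: Weber vs Ekwueme — 9–4, Weber advances.
Round 3: Weber vs Diaz — 3–10, Diaz advances.
The agenda winner is Diaz.

Diaz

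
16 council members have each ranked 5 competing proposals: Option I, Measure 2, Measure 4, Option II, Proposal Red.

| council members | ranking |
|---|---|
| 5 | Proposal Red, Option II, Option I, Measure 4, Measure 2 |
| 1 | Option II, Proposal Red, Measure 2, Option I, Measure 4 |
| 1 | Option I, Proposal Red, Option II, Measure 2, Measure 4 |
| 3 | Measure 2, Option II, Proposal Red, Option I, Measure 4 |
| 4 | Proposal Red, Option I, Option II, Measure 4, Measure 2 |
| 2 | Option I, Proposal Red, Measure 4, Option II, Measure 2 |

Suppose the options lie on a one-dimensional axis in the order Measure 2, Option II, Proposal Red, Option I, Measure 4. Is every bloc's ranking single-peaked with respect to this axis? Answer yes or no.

Axis positions: Measure 2=1, Option II=2, Proposal Red=3, Option I=4, Measure 4=5.
Bloc 1 (peak Proposal Red at position 3): ranking walks positions 3-2-4-5-1, expanding outward from the peak — single-peaked.
Bloc 2 (peak Option II at position 2): ranking walks positions 2-3-1-4-5, expanding outward from the peak — single-peaked.
Bloc 3 (peak Option I at position 4): ranking walks positions 4-3-2-1-5, expanding outward from the peak — single-peaked.
Bloc 4 (peak Measure 2 at position 1): ranking walks positions 1-2-3-4-5, expanding outward from the peak — single-peaked.
Bloc 5 (peak Proposal Red at position 3): ranking walks positions 3-4-2-5-1, expanding outward from the peak — single-peaked.
Bloc 6 (peak Option I at position 4): ranking walks positions 4-3-5-2-1, expanding outward from the peak — single-peaked.
Every ranking is single-peaked on this axis.

yes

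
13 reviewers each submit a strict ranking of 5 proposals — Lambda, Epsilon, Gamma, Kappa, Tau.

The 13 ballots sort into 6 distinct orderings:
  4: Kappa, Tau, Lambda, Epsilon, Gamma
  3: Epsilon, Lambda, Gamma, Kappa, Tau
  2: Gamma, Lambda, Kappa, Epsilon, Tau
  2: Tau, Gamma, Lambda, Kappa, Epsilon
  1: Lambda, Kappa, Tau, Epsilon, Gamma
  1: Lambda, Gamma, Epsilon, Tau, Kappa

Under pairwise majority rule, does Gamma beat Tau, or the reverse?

Ballots ranking Gamma above Tau: 3 + 2 + 1 = 6.
Ballots ranking Tau above Gamma: 13 − 6 = 7.
Tau wins the head-to-head 7–6.

Tau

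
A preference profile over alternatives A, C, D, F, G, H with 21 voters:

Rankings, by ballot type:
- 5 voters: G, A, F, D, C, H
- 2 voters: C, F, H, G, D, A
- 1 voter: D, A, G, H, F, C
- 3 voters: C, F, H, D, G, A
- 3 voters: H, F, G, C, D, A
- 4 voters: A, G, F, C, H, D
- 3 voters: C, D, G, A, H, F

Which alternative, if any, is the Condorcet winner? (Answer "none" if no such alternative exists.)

G

Pairwise majorities:
A vs C: A preferred on 5+1+4 = 10 ballots; C wins 11–10.
A vs D: A preferred on 5+4 = 9 ballots; D wins 12–9.
A vs F: 13 to 8, A.
A vs G: A preferred on 1+4 = 5 ballots; G wins 16–5.
A vs H: 13 to 8, A.
C vs D: C preferred on 2+3+3+4+3 = 15 ballots; C wins 15–6.
C vs F: 8 to 13, F.
C vs G: 8 to 13, G.
C vs H: C is ranked higher on 5+2+3+4+3 = 17 ballots, H on 4. C wins 17–4.
D vs F: 1+3 = 4 for D, 17 for F — F by 17–4.
D vs G: D preferred on 1+3+3 = 7 ballots; G wins 14–7.
D vs H: D is ranked higher on 5+1+3 = 9 ballots, H on 12. H wins 12–9.
F vs G: 2+3+3 = 8 for F, 13 for G — G by 13–8.
F vs H: 14 to 7, F.
G vs H: 5+1+4+3 = 13 for G, 8 for H — G by 13–8.
G defeats every rival head-to-head and is the Condorcet winner.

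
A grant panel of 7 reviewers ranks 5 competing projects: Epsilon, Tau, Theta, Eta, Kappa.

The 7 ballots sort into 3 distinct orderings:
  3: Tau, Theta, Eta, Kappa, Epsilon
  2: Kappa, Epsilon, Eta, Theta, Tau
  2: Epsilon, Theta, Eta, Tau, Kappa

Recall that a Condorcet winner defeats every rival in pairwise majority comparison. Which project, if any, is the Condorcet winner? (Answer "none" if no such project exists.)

Check each pair by majority over 7 ballots:
Epsilon vs Tau: 2+2 = 4 for Epsilon, 3 for Tau — Epsilon by 4–3.
Epsilon vs Theta: 4 to 3, Epsilon.
Epsilon vs Eta: 2+2 = 4 for Epsilon, 3 for Eta — Epsilon by 4–3.
Epsilon vs Kappa: Epsilon preferred on 2 ballots; Kappa wins 5–2.
Tau vs Theta: Tau preferred on 3 ballots; Theta wins 4–3.
Tau vs Eta: Tau preferred on 3 ballots; Eta wins 4–3.
Tau vs Kappa: 5 to 2, Tau.
Theta vs Eta: Theta is ranked higher on 3+2 = 5 ballots, Eta on 2. Theta wins 5–2.
Theta vs Kappa: Theta preferred on 3+2 = 5 ballots; Theta wins 5–2.
Eta vs Kappa: Eta is ranked higher on 3+2 = 5 ballots, Kappa on 2. Eta wins 5–2.
No project is unbeaten: Epsilon loses to Kappa; Tau loses to Epsilon; Theta loses to Epsilon; Eta loses to Epsilon; Kappa loses to Tau. In particular Epsilon → Tau → Kappa → Epsilon is a majority cycle — no Condorcet winner exists.

none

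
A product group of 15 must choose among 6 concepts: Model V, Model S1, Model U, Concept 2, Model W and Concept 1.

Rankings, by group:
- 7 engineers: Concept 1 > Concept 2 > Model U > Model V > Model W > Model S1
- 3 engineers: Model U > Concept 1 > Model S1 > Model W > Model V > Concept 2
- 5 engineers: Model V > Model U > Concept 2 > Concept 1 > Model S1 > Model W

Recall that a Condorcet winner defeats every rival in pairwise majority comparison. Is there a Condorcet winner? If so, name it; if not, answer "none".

Model U

Head-to-head results (15 engineers):
Model V vs Model S1: Model V wins 12–3.
Model V vs Model U: Model U, 10–5.
Model V vs Concept 2: Model V wins 8–7.
Model V vs Model W: Model V, 12–3.
Model V vs Concept 1: Model V is ranked higher on 5 ballots, Concept 1 on 10. Concept 1 wins 10–5.
Model S1 vs Model U: 0 to 15, Model U.
Model S1 vs Concept 2: Concept 2 wins 12–3.
Model S1 vs Model W: 8 to 7, Model S1.
Model S1 vs Concept 1: Model S1 is ranked higher on 0 ballots, Concept 1 on 15. Concept 1 wins 15–0.
Model U vs Concept 2: Model U wins 8–7.
Model U vs Model W: Model U is ranked higher on 7+3+5 = 15 ballots, Model W on 0. Model U wins 15–0.
Model U vs Concept 1: Model U wins 8–7.
Concept 2 vs Model W: Concept 2, 12–3.
Concept 2 vs Concept 1: Concept 1 wins 10–5.
Model W vs Concept 1: Model W preferred on 0 ballots; Concept 1 wins 15–0.
Model U defeats every rival head-to-head and is the Condorcet winner.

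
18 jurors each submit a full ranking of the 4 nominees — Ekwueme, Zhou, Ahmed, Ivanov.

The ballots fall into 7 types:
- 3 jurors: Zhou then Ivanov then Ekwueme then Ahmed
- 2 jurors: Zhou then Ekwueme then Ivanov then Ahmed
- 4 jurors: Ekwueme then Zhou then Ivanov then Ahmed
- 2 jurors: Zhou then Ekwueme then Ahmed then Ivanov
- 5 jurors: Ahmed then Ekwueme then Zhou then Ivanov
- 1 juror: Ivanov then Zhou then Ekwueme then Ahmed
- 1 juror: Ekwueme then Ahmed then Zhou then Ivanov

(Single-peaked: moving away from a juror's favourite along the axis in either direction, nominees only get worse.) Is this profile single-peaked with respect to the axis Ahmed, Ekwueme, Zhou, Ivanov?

yes

Axis positions: Ahmed=1, Ekwueme=2, Zhou=3, Ivanov=4.
Type 1 (peak Zhou at position 3): ranking walks positions 3-4-2-1, expanding outward from the peak — single-peaked.
Type 2 (peak Zhou at position 3): ranking walks positions 3-2-4-1, expanding outward from the peak — single-peaked.
Type 3 (peak Ekwueme at position 2): ranking walks positions 2-3-4-1, expanding outward from the peak — single-peaked.
Type 4 (peak Zhou at position 3): ranking walks positions 3-2-1-4, expanding outward from the peak — single-peaked.
Type 5 (peak Ahmed at position 1): ranking walks positions 1-2-3-4, expanding outward from the peak — single-peaked.
Type 6 (peak Ivanov at position 4): ranking walks positions 4-3-2-1, expanding outward from the peak — single-peaked.
Type 7 (peak Ekwueme at position 2): ranking walks positions 2-1-3-4, expanding outward from the peak — single-peaked.
Every ranking is single-peaked on this axis.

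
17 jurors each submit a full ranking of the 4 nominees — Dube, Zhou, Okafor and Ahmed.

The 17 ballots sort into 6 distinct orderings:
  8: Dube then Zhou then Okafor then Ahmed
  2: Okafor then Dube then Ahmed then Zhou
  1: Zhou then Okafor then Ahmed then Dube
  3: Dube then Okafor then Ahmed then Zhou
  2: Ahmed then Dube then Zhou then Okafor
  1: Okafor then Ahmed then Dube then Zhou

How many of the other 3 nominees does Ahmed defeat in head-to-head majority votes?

Ahmed against each rival (17 jurors):
Ahmed vs Dube: Ahmed is ranked higher on 1+2+1 = 4 ballots, Dube on 13. Dube wins 13–4.
Ahmed vs Zhou: Zhou, 9–8.
Ahmed vs Okafor: Ahmed preferred on 2 ballots; Okafor wins 15–2.
Ahmed beats no one; loses to Dube, Zhou, Okafor — 0 pairwise wins.

0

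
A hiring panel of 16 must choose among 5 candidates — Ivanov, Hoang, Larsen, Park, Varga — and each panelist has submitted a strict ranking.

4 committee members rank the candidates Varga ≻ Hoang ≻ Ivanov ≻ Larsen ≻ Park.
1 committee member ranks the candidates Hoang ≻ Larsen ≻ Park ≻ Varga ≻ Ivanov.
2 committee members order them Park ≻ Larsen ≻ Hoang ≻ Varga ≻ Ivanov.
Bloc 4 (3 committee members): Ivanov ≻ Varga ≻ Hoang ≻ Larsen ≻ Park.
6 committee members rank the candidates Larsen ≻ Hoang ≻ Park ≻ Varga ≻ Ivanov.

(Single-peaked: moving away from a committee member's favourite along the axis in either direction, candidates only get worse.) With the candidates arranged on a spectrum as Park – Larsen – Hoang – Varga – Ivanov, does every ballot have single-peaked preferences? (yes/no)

Axis positions: Park=1, Larsen=2, Hoang=3, Varga=4, Ivanov=5.
Bloc 1 (peak Varga at position 4): ranking walks positions 4-3-5-2-1, expanding outward from the peak — single-peaked.
Bloc 2 (peak Hoang at position 3): ranking walks positions 3-2-1-4-5, expanding outward from the peak — single-peaked.
Bloc 3 (peak Park at position 1): ranking walks positions 1-2-3-4-5, expanding outward from the peak — single-peaked.
Bloc 4 (peak Ivanov at position 5): ranking walks positions 5-4-3-2-1, expanding outward from the peak — single-peaked.
Bloc 5 (peak Larsen at position 2): ranking walks positions 2-3-1-4-5, expanding outward from the peak — single-peaked.
Every ranking is single-peaked on this axis.

yes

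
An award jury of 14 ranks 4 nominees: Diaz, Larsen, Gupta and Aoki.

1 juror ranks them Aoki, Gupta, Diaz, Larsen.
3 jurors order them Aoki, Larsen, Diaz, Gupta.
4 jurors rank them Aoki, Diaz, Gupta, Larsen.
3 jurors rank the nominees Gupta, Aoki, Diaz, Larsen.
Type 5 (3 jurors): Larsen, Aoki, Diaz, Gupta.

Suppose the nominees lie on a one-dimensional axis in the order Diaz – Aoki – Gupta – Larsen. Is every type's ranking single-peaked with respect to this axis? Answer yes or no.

no

Axis positions: Diaz=1, Aoki=2, Gupta=3, Larsen=4.
Type 1 (peak Aoki at position 2): ranking walks positions 2-3-1-4, expanding outward from the peak — single-peaked.
Type 2: ranking walks positions 2-4-1-3; Larsen is ranked above Gupta even though Gupta lies between Larsen and the peak Aoki on the axis — preferences dip and rise again. Not single-peaked.
Type 3 (peak Aoki at position 2): ranking walks positions 2-1-3-4, expanding outward from the peak — single-peaked.
Type 4 (peak Gupta at position 3): ranking walks positions 3-2-1-4, expanding outward from the peak — single-peaked.
Type 5: ranking walks positions 4-2-1-3; Aoki is ranked above Gupta even though Gupta lies between Aoki and the peak Larsen on the axis — preferences dip and rise again. Not single-peaked.
Type 2 violates single-peakedness, so the profile is not single-peaked on this axis.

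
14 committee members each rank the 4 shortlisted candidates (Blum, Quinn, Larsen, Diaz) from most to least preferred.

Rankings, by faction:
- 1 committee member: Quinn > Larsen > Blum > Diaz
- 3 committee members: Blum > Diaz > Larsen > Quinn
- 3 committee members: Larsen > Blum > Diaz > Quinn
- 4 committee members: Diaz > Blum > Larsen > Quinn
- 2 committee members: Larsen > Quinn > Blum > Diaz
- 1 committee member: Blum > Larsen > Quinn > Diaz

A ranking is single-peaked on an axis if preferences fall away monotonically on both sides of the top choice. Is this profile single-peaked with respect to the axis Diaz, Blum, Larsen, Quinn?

yes

Axis positions: Diaz=1, Blum=2, Larsen=3, Quinn=4.
Faction 1 (peak Quinn at position 4): ranking walks positions 4-3-2-1, expanding outward from the peak — single-peaked.
Faction 2 (peak Blum at position 2): ranking walks positions 2-1-3-4, expanding outward from the peak — single-peaked.
Faction 3 (peak Larsen at position 3): ranking walks positions 3-2-1-4, expanding outward from the peak — single-peaked.
Faction 4 (peak Diaz at position 1): ranking walks positions 1-2-3-4, expanding outward from the peak — single-peaked.
Faction 5 (peak Larsen at position 3): ranking walks positions 3-4-2-1, expanding outward from the peak — single-peaked.
Faction 6 (peak Blum at position 2): ranking walks positions 2-3-4-1, expanding outward from the peak — single-peaked.
Every ranking is single-peaked on this axis.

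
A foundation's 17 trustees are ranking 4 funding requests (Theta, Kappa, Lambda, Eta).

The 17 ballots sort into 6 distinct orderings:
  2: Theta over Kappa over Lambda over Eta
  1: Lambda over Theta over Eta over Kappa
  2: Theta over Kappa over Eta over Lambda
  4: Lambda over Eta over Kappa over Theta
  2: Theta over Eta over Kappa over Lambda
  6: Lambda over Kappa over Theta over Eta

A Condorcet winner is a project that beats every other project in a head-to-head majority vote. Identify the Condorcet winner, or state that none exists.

Lambda

Check each pair by majority over 17 ballots:
Theta vs Kappa: 7 to 10, Kappa.
Theta vs Lambda: 2+2+2 = 6 for Theta, 11 for Lambda — Lambda by 11–6.
Theta vs Eta: 2+1+2+2+6 = 13 for Theta, 4 for Eta — Theta by 13–4.
Kappa vs Lambda: Kappa preferred on 2+2+2 = 6 ballots; Lambda wins 11–6.
Kappa vs Eta: Kappa is ranked higher on 2+2+6 = 10 ballots, Eta on 7. Kappa wins 10–7.
Lambda vs Eta: 13 to 4, Lambda.
Lambda wins every pairwise contest, so Lambda is the Condorcet winner.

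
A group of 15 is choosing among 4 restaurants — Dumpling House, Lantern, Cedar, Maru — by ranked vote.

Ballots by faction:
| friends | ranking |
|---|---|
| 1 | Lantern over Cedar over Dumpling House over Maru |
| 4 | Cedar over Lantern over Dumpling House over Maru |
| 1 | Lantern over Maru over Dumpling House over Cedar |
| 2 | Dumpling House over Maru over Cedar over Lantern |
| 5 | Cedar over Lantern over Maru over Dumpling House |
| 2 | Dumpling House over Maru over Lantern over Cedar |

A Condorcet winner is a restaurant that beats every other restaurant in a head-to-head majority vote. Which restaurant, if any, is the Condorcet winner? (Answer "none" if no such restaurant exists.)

Cedar

Check each pair by majority over 15 ballots:
Dumpling House vs Lantern: Lantern wins 11–4.
Dumpling House vs Cedar: Cedar wins 10–5.
Dumpling House–Maru: Dumpling House 9–6.
Lantern vs Cedar: Cedar, 11–4.
Lantern–Maru: Lantern 11–4.
Cedar–Maru: Cedar 10–5.
Cedar beats each of Dumpling House, Lantern, Maru — Cedar is the Condorcet winner.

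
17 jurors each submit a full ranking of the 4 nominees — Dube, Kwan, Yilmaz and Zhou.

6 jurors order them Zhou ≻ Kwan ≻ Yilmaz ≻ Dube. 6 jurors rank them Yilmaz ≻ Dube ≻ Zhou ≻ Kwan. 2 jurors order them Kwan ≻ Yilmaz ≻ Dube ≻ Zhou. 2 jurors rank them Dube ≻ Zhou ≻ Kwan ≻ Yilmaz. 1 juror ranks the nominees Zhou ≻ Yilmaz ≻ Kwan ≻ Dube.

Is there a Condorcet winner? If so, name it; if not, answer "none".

Head-to-head results (17 jurors):
Dube–Kwan: Kwan 9–8.
Dube vs Yilmaz: Yilmaz, 15–2.
Dube vs Zhou: Dube wins 10–7.
Kwan vs Yilmaz: Kwan, 10–7.
Kwan vs Zhou: Zhou wins 15–2.
Yilmaz–Zhou: Zhou 9–8.
Each nominee drops at least one matchup (Dube loses to Kwan; Kwan loses to Zhou; Yilmaz loses to Kwan; Zhou loses to Dube); the cycle Dube > Zhou > Kwan > Dube rules out a Condorcet winner.

none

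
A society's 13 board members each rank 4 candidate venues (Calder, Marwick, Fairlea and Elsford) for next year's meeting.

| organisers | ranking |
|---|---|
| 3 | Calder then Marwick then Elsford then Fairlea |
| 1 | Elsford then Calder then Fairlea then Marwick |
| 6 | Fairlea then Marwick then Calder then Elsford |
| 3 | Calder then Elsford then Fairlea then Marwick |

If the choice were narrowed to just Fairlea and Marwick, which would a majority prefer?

Ballots ranking Fairlea above Marwick: 1 + 6 + 3 = 10.
Ballots ranking Marwick above Fairlea: 13 − 10 = 3.
Fairlea wins the head-to-head 10–3.

Fairlea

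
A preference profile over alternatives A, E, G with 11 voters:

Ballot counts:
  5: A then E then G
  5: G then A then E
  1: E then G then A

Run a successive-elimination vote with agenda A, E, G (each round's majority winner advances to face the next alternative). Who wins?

Round 1: A vs E — 10–1, A advances.
Round 2: A vs G — 5–6, G advances.
The agenda winner is G.

G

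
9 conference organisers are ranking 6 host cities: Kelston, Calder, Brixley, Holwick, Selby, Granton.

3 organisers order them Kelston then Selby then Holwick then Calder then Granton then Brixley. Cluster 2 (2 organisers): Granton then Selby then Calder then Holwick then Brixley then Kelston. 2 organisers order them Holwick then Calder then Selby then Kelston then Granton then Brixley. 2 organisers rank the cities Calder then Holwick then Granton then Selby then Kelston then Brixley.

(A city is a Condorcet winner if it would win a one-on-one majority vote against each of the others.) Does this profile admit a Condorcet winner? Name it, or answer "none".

Head-to-head results (9 organisers):
Kelston vs Calder: Kelston preferred on 3 ballots; Calder wins 6–3.
Kelston vs Brixley: Kelston, 7–2.
Kelston vs Holwick: Holwick, 6–3.
Kelston–Selby: Selby 6–3.
Kelston vs Granton: Kelston is ranked higher on 3+2 = 5 ballots, Granton on 4. Kelston wins 5–4.
Calder vs Brixley: Calder, 9–0.
Calder vs Holwick: Calder is ranked higher on 2+2 = 4 ballots, Holwick on 5. Holwick wins 5–4.
Calder vs Selby: Selby wins 5–4.
Calder vs Granton: Calder, 7–2.
Brixley vs Holwick: Holwick, 9–0.
Brixley–Selby: Selby 9–0.
Brixley vs Granton: 0 to 9, Granton.
Holwick vs Selby: 4 to 5, Selby.
Holwick vs Granton: Holwick preferred on 3+2+2 = 7 ballots; Holwick wins 7–2.
Selby vs Granton: Selby, 5–4.
Selby beats each of Kelston, Calder, Brixley, Holwick, Granton — Selby is the Condorcet winner.

Selby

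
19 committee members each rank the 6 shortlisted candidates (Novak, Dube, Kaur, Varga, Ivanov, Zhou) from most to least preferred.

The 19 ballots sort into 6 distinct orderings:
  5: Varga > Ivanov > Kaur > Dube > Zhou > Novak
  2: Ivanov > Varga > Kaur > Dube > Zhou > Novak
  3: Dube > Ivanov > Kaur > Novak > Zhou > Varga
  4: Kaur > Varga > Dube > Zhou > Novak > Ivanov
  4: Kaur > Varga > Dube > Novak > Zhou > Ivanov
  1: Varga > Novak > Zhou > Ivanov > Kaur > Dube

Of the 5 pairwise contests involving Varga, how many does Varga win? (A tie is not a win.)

Varga against each rival (19 committee members):
Varga–Novak: Varga 16–3.
Varga vs Dube: 16 to 3, Varga.
Varga vs Kaur: 5+2+1 = 8 for Varga, 11 for Kaur — Kaur by 11–8.
Varga vs Ivanov: Varga, 14–5.
Varga vs Zhou: 16 to 3, Varga.
Varga beats Novak, Dube, Ivanov, Zhou; loses to Kaur — 4 pairwise wins.

4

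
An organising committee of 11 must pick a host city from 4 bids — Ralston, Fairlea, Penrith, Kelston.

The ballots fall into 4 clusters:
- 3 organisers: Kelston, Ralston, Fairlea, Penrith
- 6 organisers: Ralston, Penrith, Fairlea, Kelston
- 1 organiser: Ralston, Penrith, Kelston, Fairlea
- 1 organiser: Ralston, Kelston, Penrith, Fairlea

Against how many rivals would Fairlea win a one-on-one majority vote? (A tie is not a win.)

Fairlea against each rival (11 organisers):
Fairlea vs Ralston: Fairlea is ranked higher on 0 ballots, Ralston on 11. Ralston wins 11–0.
Fairlea–Penrith: Penrith 8–3.
Fairlea vs Kelston: Fairlea wins 6–5.
Fairlea beats Kelston; loses to Ralston, Penrith — 1 pairwise win.

1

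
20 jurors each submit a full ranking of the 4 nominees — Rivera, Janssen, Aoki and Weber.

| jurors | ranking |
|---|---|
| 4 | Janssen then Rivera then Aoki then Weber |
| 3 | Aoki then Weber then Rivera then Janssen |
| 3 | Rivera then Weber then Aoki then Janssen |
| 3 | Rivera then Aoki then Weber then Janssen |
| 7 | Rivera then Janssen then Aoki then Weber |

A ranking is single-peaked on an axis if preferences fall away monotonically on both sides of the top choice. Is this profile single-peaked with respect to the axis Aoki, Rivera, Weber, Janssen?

Axis positions: Aoki=1, Rivera=2, Weber=3, Janssen=4.
Bloc 1: ranking walks positions 4-2-1-3; Rivera is ranked above Weber even though Weber lies between Rivera and the peak Janssen on the axis — preferences dip and rise again. Not single-peaked.
Bloc 2: ranking walks positions 1-3-2-4; Weber is ranked above Rivera even though Rivera lies between Weber and the peak Aoki on the axis — preferences dip and rise again. Not single-peaked.
Bloc 3 (peak Rivera at position 2): ranking walks positions 2-3-1-4, expanding outward from the peak — single-peaked.
Bloc 4 (peak Rivera at position 2): ranking walks positions 2-1-3-4, expanding outward from the peak — single-peaked.
Bloc 5: ranking walks positions 2-4-1-3; Janssen is ranked above Weber even though Weber lies between Janssen and the peak Rivera on the axis — preferences dip and rise again. Not single-peaked.
Bloc 1 violates single-peakedness, so the profile is not single-peaked on this axis.

no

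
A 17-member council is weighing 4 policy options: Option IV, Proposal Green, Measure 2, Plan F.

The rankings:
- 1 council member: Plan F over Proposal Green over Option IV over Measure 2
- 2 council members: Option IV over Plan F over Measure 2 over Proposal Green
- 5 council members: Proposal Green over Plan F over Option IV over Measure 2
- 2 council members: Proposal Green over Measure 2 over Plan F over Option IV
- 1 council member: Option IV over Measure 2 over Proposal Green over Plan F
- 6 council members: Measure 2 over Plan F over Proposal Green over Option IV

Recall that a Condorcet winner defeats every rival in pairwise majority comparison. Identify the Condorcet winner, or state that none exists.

Check each pair by majority over 17 ballots:
Option IV vs Proposal Green: Proposal Green wins 14–3.
Option IV vs Measure 2: Option IV, 9–8.
Option IV vs Plan F: Plan F wins 14–3.
Proposal Green vs Measure 2: 8 to 9, Measure 2.
Proposal Green vs Plan F: Proposal Green preferred on 5+2+1 = 8 ballots; Plan F wins 9–8.
Measure 2 vs Plan F: Measure 2 preferred on 2+1+6 = 9 ballots; Measure 2 wins 9–8.
No option is unbeaten: Option IV loses to Proposal Green; Proposal Green loses to Measure 2; Measure 2 loses to Option IV; Plan F loses to Measure 2. In particular Option IV beats Measure 2 beats Proposal Green beats Option IV is a majority cycle — no Condorcet winner exists.

none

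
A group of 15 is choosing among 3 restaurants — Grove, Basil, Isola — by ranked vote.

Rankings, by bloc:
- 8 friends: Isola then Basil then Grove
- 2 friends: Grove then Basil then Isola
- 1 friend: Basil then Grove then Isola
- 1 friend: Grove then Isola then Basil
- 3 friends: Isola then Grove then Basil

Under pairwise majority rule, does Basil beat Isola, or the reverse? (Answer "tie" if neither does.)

Ballots ranking Basil above Isola: 2 + 1 = 3.
Ballots ranking Isola above Basil: 15 − 3 = 12.
Isola wins the head-to-head 12–3.

Isola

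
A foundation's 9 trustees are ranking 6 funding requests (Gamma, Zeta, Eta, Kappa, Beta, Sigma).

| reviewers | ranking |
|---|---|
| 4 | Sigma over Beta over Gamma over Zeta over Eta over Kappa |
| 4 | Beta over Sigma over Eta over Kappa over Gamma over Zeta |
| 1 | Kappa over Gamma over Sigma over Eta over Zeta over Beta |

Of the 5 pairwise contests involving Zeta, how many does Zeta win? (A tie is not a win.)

Zeta against each rival (9 reviewers):
Zeta–Gamma: Gamma 9–0.
Zeta vs Eta: Zeta preferred on 4 ballots; Eta wins 5–4.
Zeta vs Kappa: Kappa wins 5–4.
Zeta vs Beta: Beta, 8–1.
Zeta vs Sigma: Zeta is ranked higher on 0 ballots, Sigma on 9. Sigma wins 9–0.
Zeta beats no one; loses to Gamma, Eta, Kappa, Beta, Sigma — 0 pairwise wins.

0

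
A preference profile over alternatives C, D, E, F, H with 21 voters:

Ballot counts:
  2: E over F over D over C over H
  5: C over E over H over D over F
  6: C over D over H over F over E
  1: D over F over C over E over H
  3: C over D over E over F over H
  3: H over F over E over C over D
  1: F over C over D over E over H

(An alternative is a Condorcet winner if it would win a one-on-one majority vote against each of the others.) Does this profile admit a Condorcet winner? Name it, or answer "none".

Pairwise majorities:
C–D: C 18–3.
C vs E: C preferred on 5+6+1+3+1 = 16 ballots; C wins 16–5.
C vs F: 5+6+3 = 14 for C, 7 for F — C by 14–7.
C vs H: C wins 18–3.
D vs E: D is ranked higher on 6+1+3+1 = 11 ballots, E on 10. D wins 11–10.
D vs F: 15 to 6, D.
D vs H: 13 to 8, D.
E–F: F 11–10.
E vs H: 12 to 9, E.
F vs H: 2+1+3+1 = 7 for F, 14 for H — H by 14–7.
Only C has no losses; C is the Condorcet winner.

C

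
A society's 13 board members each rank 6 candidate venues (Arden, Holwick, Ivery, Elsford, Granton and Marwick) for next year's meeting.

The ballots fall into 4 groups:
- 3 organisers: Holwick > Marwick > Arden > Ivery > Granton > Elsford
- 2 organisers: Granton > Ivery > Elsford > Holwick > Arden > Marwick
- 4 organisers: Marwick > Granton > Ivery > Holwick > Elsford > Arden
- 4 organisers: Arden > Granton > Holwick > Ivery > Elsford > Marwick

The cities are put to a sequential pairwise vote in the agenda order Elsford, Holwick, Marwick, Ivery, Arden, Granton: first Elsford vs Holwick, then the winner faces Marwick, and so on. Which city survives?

Round 1: Elsford vs Holwick — 2–11, Holwick advances.
Round 2: Holwick vs Marwick — 9–4, Holwick advances.
Round 3: Holwick vs Ivery — 7–6, Holwick advances.
Round 4: Holwick vs Arden — 9–4, Holwick advances.
Round 5: Holwick vs Granton — 3–10, Granton advances.
The agenda winner is Granton.

Granton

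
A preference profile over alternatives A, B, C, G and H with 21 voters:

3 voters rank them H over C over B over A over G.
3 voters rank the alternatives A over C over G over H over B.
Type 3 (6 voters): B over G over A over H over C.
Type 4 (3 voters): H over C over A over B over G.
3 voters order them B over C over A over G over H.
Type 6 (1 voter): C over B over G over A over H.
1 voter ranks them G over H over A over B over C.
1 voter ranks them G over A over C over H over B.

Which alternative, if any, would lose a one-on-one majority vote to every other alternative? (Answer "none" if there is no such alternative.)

Head-to-head results (21 voters):
A vs B: B wins 13–8.
A vs C: A wins 11–10.
A vs G: A, 12–9.
A vs H: 14 to 7, A.
B vs C: 6+3+1 = 10 for B, 11 for C — C by 11–10.
B vs G: B, 16–5.
B vs H: H, 11–10.
C vs G: C, 13–8.
C vs H: 8 to 13, H.
G vs H: G preferred on 3+6+3+1+1+1 = 15 ballots; G wins 15–6.
Each alternative has at least one pairwise win (A beats C; B beats A; C beats B; G beats H; H beats B) — no Condorcet loser.

none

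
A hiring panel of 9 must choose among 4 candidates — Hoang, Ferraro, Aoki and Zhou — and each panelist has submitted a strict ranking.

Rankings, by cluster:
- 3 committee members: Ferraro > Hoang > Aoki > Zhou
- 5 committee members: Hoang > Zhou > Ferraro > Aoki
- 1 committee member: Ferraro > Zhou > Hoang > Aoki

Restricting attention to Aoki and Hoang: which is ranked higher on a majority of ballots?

No ballot ranks Aoki above Hoang: 0.
Ballots ranking Hoang above Aoki: 9 − 0 = 9.
Hoang wins the head-to-head 9–0.

Hoang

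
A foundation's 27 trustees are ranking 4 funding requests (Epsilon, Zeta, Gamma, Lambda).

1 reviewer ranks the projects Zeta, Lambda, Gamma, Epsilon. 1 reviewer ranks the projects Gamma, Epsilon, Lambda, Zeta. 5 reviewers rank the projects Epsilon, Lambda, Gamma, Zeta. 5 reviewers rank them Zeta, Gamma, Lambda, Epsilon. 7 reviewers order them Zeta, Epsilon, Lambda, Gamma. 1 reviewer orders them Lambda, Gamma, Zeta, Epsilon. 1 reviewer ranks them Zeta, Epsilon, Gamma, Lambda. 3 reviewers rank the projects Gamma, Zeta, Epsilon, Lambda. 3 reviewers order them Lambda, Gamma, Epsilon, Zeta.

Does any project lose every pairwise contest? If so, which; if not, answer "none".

none

Head-to-head results (27 reviewers):
Epsilon vs Zeta: Zeta wins 18–9.
Epsilon–Gamma: Gamma 14–13.
Epsilon vs Lambda: 17 to 10, Epsilon.
Zeta vs Gamma: 14 to 13, Zeta.
Zeta–Lambda: Zeta 17–10.
Gamma vs Lambda: Gamma is ranked higher on 1+5+1+3 = 10 ballots, Lambda on 17. Lambda wins 17–10.
Each project has at least one pairwise win (Epsilon beats Lambda; Zeta beats Epsilon; Gamma beats Epsilon; Lambda beats Gamma) — no Condorcet loser.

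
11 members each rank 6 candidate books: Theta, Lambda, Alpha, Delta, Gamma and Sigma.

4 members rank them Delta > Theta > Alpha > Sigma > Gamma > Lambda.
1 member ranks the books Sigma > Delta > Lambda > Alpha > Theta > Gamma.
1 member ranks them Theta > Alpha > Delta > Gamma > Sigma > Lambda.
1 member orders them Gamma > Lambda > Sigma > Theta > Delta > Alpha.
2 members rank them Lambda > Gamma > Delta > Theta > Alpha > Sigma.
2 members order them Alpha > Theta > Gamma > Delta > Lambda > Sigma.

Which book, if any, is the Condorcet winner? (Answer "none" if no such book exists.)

Head-to-head results (11 members):
Theta vs Lambda: Theta preferred on 4+1+2 = 7 ballots; Theta wins 7–4.
Theta vs Alpha: 4+1+1+2 = 8 for Theta, 3 for Alpha — Theta by 8–3.
Theta vs Delta: Theta is ranked higher on 1+1+2 = 4 ballots, Delta on 7. Delta wins 7–4.
Theta vs Gamma: 8 to 3, Theta.
Theta vs Sigma: Theta is ranked higher on 4+1+2+2 = 9 ballots, Sigma on 2. Theta wins 9–2.
Lambda vs Alpha: 4 to 7, Alpha.
Lambda vs Delta: 3 to 8, Delta.
Lambda vs Gamma: Lambda preferred on 1+2 = 3 ballots; Gamma wins 8–3.
Lambda vs Sigma: 5 to 6, Sigma.
Alpha vs Delta: Alpha preferred on 1+2 = 3 ballots; Delta wins 8–3.
Alpha vs Gamma: Alpha is ranked higher on 4+1+1+2 = 8 ballots, Gamma on 3. Alpha wins 8–3.
Alpha vs Sigma: Alpha preferred on 4+1+2+2 = 9 ballots; Alpha wins 9–2.
Delta vs Gamma: Delta is ranked higher on 4+1+1 = 6 ballots, Gamma on 5. Delta wins 6–5.
Delta vs Sigma: 4+1+2+2 = 9 for Delta, 2 for Sigma — Delta by 9–2.
Gamma vs Sigma: Gamma is ranked higher on 1+1+2+2 = 6 ballots, Sigma on 5. Gamma wins 6–5.
Only Delta has no losses; Delta is the Condorcet winner.

Delta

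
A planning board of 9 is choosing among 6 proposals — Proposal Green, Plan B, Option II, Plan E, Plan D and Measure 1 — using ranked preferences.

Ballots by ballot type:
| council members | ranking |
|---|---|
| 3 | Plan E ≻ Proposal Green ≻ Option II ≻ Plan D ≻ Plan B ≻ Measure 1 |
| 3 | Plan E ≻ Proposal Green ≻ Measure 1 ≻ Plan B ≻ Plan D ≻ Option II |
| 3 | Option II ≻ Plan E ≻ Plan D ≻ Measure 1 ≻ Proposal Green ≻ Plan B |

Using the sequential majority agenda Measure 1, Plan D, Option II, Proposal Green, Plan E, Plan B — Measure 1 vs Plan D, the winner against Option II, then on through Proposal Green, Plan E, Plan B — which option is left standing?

Round 1: Measure 1 vs Plan D — 3–6, Plan D advances.
Round 2: Plan D vs Option II — 3–6, Option II advances.
Round 3: Option II vs Proposal Green — 3–6, Proposal Green advances.
Round 4: Proposal Green vs Plan E — 0–9, Plan E advances.
Round 5: Plan E vs Plan B — 9–0, Plan E advances.
The agenda winner is Plan E.

Plan E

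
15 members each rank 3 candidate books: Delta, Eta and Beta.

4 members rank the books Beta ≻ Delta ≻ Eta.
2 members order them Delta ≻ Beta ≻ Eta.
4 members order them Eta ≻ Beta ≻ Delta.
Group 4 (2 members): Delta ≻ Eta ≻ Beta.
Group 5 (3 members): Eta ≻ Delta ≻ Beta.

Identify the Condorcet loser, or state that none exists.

Pairwise majorities:
Delta vs Eta: Delta, 8–7.
Delta vs Beta: 7 to 8, Beta.
Eta vs Beta: Eta wins 9–6.
Each book has at least one pairwise win (Delta beats Eta; Eta beats Beta; Beta beats Delta) — no Condorcet loser.

none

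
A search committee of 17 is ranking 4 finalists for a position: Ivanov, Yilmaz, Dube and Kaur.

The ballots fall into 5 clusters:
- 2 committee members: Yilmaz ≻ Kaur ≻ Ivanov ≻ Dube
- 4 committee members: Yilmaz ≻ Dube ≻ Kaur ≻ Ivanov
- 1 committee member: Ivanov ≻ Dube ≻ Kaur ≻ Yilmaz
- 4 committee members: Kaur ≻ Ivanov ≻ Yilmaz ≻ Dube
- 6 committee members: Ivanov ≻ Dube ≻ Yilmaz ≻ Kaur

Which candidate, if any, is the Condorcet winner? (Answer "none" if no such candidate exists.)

Check each pair by majority over 17 ballots:
Ivanov vs Yilmaz: Ivanov wins 11–6.
Ivanov–Dube: Ivanov 13–4.
Ivanov vs Kaur: 1+6 = 7 for Ivanov, 10 for Kaur — Kaur by 10–7.
Yilmaz vs Dube: Yilmaz, 10–7.
Yilmaz vs Kaur: Yilmaz wins 12–5.
Dube vs Kaur: Dube is ranked higher on 4+1+6 = 11 ballots, Kaur on 6. Dube wins 11–6.
No candidate is unbeaten: Ivanov loses to Kaur; Yilmaz loses to Ivanov; Dube loses to Ivanov; Kaur loses to Yilmaz. In particular Ivanov > Yilmaz > Kaur > Ivanov is a majority cycle — no Condorcet winner exists.

none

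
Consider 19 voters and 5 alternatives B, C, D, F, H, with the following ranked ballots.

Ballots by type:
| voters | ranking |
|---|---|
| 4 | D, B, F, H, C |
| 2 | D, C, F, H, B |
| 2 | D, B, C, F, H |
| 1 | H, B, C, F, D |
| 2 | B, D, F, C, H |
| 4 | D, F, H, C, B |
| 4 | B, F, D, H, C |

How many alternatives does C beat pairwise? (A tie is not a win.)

0

C against each rival (19 voters):
C–B: B 13–6.
C vs D: C preferred on 1 ballot; D wins 18–1.
C vs F: C preferred on 2+2+1 = 5 ballots; F wins 14–5.
C vs H: C is ranked higher on 2+2+2 = 6 ballots, H on 13. H wins 13–6.
C beats no one; loses to B, D, F, H — 0 pairwise wins.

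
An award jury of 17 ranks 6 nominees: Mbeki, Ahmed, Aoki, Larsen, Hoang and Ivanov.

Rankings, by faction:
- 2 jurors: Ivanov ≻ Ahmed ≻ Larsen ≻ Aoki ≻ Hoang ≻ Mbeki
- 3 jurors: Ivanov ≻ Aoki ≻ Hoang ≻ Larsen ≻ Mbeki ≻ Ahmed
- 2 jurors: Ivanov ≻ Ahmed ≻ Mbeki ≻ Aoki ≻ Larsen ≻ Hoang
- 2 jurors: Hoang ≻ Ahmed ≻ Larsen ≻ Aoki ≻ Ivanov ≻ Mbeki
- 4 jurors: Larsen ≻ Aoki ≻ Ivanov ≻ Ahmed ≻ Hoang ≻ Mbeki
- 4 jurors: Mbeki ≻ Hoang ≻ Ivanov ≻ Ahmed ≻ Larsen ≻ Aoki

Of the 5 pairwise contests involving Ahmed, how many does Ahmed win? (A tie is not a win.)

Ahmed against each rival (17 jurors):
Ahmed vs Mbeki: Ahmed wins 10–7.
Ahmed vs Aoki: 10 to 7, Ahmed.
Ahmed vs Larsen: Ahmed wins 10–7.
Ahmed vs Hoang: Ahmed preferred on 2+2+4 = 8 ballots; Hoang wins 9–8.
Ahmed vs Ivanov: Ahmed is ranked higher on 2 ballots, Ivanov on 15. Ivanov wins 15–2.
Ahmed beats Mbeki, Aoki, Larsen; loses to Hoang, Ivanov — 3 pairwise wins.

3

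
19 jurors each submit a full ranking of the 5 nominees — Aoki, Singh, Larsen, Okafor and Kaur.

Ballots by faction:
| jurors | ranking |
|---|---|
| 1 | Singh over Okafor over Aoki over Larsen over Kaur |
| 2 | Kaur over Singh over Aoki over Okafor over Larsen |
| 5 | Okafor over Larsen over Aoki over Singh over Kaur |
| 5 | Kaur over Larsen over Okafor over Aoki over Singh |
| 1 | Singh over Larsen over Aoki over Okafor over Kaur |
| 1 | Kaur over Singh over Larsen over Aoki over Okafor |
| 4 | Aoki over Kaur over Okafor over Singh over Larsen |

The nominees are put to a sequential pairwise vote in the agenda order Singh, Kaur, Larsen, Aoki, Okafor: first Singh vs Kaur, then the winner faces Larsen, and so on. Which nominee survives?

Round 1: Singh vs Kaur — 7–12, Kaur advances.
Round 2: Kaur vs Larsen — 12–7, Kaur advances.
Round 3: Kaur vs Aoki — 8–11, Aoki advances.
Round 4: Aoki vs Okafor — 8–11, Okafor advances.
Okafor survives the agenda.

Okafor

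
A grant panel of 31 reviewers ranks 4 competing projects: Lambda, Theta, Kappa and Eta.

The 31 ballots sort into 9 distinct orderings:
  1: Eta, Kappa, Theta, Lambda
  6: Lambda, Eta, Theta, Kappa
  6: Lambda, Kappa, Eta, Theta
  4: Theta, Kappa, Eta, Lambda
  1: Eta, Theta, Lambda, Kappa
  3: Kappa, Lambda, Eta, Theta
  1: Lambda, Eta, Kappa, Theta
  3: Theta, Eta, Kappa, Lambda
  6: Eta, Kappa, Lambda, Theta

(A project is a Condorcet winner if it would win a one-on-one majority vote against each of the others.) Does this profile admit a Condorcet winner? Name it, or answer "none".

Pairwise majorities:
Lambda–Theta: Lambda 22–9.
Lambda–Kappa: Kappa 17–14.
Lambda vs Eta: Lambda, 16–15.
Theta vs Kappa: Kappa, 17–14.
Theta vs Eta: Eta, 24–7.
Kappa vs Eta: Eta wins 18–13.
Each project drops at least one matchup (Lambda loses to Kappa; Theta loses to Lambda; Kappa loses to Eta; Eta loses to Lambda); the cycle Lambda → Eta → Kappa → Lambda rules out a Condorcet winner.

none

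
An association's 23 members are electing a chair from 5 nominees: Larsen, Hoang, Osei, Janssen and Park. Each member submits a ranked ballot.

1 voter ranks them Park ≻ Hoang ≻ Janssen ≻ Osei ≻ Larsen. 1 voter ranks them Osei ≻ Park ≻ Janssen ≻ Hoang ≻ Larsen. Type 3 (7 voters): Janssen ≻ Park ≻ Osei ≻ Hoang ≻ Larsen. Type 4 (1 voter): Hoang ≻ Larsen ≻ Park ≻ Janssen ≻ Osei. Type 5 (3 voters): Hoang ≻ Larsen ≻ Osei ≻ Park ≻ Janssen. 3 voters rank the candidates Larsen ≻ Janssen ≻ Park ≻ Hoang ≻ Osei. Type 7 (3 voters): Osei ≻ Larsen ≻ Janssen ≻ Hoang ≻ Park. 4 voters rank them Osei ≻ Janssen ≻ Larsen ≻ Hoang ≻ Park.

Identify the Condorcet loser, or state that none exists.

Head-to-head results (23 voters):
Larsen vs Hoang: 10 to 13, Hoang.
Larsen vs Osei: Larsen is ranked higher on 1+3+3 = 7 ballots, Osei on 16. Osei wins 16–7.
Larsen vs Janssen: 10 to 13, Janssen.
Larsen vs Park: 1+3+3+3+4 = 14 for Larsen, 9 for Park — Larsen by 14–9.
Hoang–Osei: Osei 15–8.
Hoang–Janssen: Janssen 18–5.
Hoang vs Park: Hoang preferred on 1+3+3+4 = 11 ballots; Park wins 12–11.
Osei vs Janssen: 1+3+3+4 = 11 for Osei, 12 for Janssen — Janssen by 12–11.
Osei–Park: Park 12–11.
Janssen vs Park: 17 to 6, Janssen.
Each candidate has at least one pairwise win (Larsen beats Park; Hoang beats Larsen; Osei beats Larsen; Janssen beats Larsen; Park beats Hoang) — no Condorcet loser.

none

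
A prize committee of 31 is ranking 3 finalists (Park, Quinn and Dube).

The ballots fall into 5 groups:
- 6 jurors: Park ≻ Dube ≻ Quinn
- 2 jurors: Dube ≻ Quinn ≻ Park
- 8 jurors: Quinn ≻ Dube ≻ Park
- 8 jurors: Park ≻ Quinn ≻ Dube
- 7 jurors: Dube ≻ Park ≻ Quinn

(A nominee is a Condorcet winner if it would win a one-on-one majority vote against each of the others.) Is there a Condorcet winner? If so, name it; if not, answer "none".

Check each pair by majority over 31 ballots:
Park vs Quinn: Park wins 21–10.
Park vs Dube: Dube wins 17–14.
Quinn vs Dube: Quinn, 16–15.
No nominee is unbeaten: Park loses to Dube; Quinn loses to Park; Dube loses to Quinn. In particular Park → Quinn → Dube → Park is a majority cycle — no Condorcet winner exists.

none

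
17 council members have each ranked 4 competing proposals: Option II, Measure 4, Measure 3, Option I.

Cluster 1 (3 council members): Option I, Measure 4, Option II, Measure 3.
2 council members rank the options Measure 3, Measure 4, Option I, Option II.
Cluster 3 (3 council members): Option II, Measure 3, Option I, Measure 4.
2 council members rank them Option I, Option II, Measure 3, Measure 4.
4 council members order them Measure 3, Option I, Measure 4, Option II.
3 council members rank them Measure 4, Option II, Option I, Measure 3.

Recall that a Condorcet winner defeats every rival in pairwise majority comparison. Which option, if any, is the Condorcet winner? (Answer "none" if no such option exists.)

Head-to-head results (17 council members):
Option II vs Measure 4: 5 to 12, Measure 4.
Option II vs Measure 3: Option II preferred on 3+3+2+3 = 11 ballots; Option II wins 11–6.
Option II vs Option I: 3+3 = 6 for Option II, 11 for Option I — Option I by 11–6.
Measure 4 vs Measure 3: 3+3 = 6 for Measure 4, 11 for Measure 3 — Measure 3 by 11–6.
Measure 4 vs Option I: 2+3 = 5 for Measure 4, 12 for Option I — Option I by 12–5.
Measure 3 vs Option I: Measure 3 preferred on 2+3+4 = 9 ballots; Measure 3 wins 9–8.
Every option loses at least once (Option II loses to Measure 4; Measure 4 loses to Measure 3; Measure 3 loses to Option II; Option I loses to Measure 3). The majority relation contains the cycle Option II → Measure 3 → Measure 4 → Option II, so there is no Condorcet winner.

none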